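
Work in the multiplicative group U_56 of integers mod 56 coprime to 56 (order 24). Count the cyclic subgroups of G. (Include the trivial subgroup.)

16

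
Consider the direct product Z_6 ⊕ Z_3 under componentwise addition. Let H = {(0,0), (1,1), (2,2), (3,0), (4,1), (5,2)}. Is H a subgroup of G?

|H| = 6 divides |G| = 18, consistent with Lagrange.
H contains the identity, every element's inverse is in H, and H is closed under +: it is a subgroup.
In fact H = ⟨(5,2)⟩.

Yes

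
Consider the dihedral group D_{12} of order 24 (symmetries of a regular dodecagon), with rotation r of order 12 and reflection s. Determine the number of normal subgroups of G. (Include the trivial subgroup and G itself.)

G has 34 subgroups. Checking conjugation-invariance by order — order 1: 1/1 normal; order 2: 1/13 normal; order 3: 1/1 normal; order 4: 1/7 normal; order 6: 1/5 normal; order 8: 0/3 normal; order 12: 3/3 normal; order 24: 1/1 normal.
Total normal subgroups: 9.

9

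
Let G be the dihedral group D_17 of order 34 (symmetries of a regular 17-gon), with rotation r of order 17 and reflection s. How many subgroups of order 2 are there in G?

|G| = 34 and 2 | 34, so subgroups of order 2 are possible by Lagrange.
The subgroups of order 2 are: {e, r^10s}; {e, r^11s}; {e, r^12s}; {e, r^13s}; … (17 in all).
So G has 17 subgroups of order 2.

17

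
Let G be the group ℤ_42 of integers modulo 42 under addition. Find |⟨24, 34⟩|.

21

|⟨24⟩| = 7 and |⟨34⟩| = 21, so |H| is a multiple of lcm(7, 21) = 21 and divides |G| = 42.
Closing under the operation: H = {0, 2, 4, 6, 8, 10, 12, 14, 16, 18, 20, 22, 24, 26, 28, 30, 32, 34, 36, 38, 40}, so |H| = 21.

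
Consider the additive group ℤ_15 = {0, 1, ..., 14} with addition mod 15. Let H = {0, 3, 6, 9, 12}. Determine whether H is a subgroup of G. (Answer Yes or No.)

|H| = 5 divides |G| = 15, consistent with Lagrange.
H contains the identity, every element's inverse is in H, and H is closed under +: it is a subgroup.
In fact H = ⟨3⟩.

Yes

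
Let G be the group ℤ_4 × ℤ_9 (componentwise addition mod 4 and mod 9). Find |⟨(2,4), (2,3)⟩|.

|⟨(2,4)⟩| = 18 and |⟨(2,3)⟩| = 6, so |H| is a multiple of lcm(18, 6) = 18 and divides |G| = 36.
Closing under the operation: H = {(0,0), (0,1), (0,2), (0,3), (0,4), (0,5), (0,6), (0,7), (0,8), (2,0), (2,1), (2,2), (2,3), (2,4), (2,5), (2,6), (2,7), (2,8)}, so |H| = 18.

18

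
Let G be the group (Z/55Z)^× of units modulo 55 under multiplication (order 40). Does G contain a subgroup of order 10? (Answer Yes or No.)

Yes

10 | 40. A subgroup of order 10 is {1, 4, 9, 14, 16, 26, 31, 34, 36, 49}.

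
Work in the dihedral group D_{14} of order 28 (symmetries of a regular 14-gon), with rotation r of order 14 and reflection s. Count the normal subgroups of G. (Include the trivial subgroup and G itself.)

G has 28 subgroups. Checking conjugation-invariance by order — order 1: 1/1 normal; order 2: 1/15 normal; order 4: 0/7 normal; order 7: 1/1 normal; order 14: 3/3 normal; order 28: 1/1 normal.
Total normal subgroups: 7.

7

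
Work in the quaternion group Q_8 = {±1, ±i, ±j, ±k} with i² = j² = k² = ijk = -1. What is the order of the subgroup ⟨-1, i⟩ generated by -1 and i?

4

|⟨-1⟩| = 2 and |⟨i⟩| = 4, so |H| is a multiple of lcm(2, 4) = 4 and divides |G| = 8.
Closing under the operation: H = {1, -1, i, -i}, so |H| = 4.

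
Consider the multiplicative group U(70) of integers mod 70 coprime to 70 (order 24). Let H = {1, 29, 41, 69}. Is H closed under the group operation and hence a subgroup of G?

Yes

|H| = 4 divides |G| = 24, consistent with Lagrange.
H contains the identity, every element's inverse is in H, and H is closed under ·: it is a subgroup.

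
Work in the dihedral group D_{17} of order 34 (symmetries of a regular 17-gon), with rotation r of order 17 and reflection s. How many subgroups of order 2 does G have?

|G| = 34 and 2 | 34, so subgroups of order 2 are possible by Lagrange.
The subgroups of order 2 are: {e, r^10s}; {e, r^11s}; {e, r^12s}; {e, r^13s}; … (17 in all).
So G has 17 subgroups of order 2.

17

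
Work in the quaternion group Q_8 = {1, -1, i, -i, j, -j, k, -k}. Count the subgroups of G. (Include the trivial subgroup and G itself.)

6

|G| = 8, so by Lagrange every subgroup order divides 8. Divisors: 1, 2, 4, 8.
Subgroups by order — order 1: 1; order 2: 1; order 4: 3; order 8: 1.
Total: 1 + 1 + 3 + 1 = 6.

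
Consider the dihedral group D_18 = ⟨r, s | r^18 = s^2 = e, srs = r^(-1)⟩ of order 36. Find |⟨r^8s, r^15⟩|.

12

|⟨r^8s⟩| = 2 and |⟨r^15⟩| = 6, so |H| is a multiple of lcm(2, 6) = 6 and divides |G| = 36.
Closing under the operation: H = {e, r^3, r^6, r^9, r^12, r^15, r^2s, r^5s, r^8s, r^11s, r^14s, r^17s}, so |H| = 12.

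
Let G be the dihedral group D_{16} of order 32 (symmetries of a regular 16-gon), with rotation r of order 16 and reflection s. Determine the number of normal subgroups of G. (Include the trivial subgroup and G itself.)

G has 36 subgroups. Checking conjugation-invariance by order — order 1: 1/1 normal; order 2: 1/17 normal; order 4: 1/9 normal; order 8: 1/5 normal; order 16: 3/3 normal; order 32: 1/1 normal.
Total normal subgroups: 8.

8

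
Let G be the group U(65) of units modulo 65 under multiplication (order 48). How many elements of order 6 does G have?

The elements of order 6 are: 4, 9, 29, 36, 49, 56.
That's 6.

6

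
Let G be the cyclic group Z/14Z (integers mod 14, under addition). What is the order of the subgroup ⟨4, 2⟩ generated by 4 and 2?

|⟨4⟩| = 7 and |⟨2⟩| = 7, so |H| is a multiple of lcm(7, 7) = 7 and divides |G| = 14.
Closing under the operation: H = {0, 2, 4, 6, 8, 10, 12}, so |H| = 7.

7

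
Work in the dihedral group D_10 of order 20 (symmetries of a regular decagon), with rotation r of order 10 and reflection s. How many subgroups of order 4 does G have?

5

|G| = 20 and 4 | 20, so subgroups of order 4 are possible by Lagrange.
The subgroups of order 4 are: {e, r^5, r^2s, r^7s}; {e, r^5, r^3s, r^8s}; {e, r^5, r^4s, r^9s}; {e, r^5, s, r^5s}; … (5 in all).
So G has 5 subgroups of order 4.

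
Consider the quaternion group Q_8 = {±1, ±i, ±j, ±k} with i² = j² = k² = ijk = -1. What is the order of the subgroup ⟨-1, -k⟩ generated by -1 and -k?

4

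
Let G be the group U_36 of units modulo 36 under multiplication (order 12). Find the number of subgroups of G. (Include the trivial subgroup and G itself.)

10

|G| = 12, so by Lagrange every subgroup order divides 12. Divisors: 1, 2, 3, 4, 6, 12.
Subgroups by order — order 1: 1; order 2: 3; order 3: 1; order 4: 1; order 6: 3; order 12: 1.
Total: 1 + 3 + 1 + 1 + 3 + 1 = 10.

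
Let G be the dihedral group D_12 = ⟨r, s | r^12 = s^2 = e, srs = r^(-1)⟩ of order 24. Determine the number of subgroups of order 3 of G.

|G| = 24 and 3 | 24, so subgroups of order 3 are possible by Lagrange.
The subgroups of order 3 are: {e, r^4, r^8}.
So G has 1 subgroup of order 3.

1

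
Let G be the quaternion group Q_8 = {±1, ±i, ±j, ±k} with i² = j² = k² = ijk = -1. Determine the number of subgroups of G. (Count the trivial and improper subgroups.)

6

|G| = 8, so by Lagrange every subgroup order divides 8. Divisors: 1, 2, 4, 8.
Subgroups by order — order 1: 1; order 2: 1; order 4: 3; order 8: 1.
Total: 1 + 1 + 3 + 1 = 6.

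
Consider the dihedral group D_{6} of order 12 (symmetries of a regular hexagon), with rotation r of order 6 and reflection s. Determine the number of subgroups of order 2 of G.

7

|G| = 12 and 2 | 12, so subgroups of order 2 are possible by Lagrange.
The subgroups of order 2 are: {e, r^2s}; {e, r^3}; {e, r^3s}; {e, r^4s}; … (7 in all).
So G has 7 subgroups of order 2.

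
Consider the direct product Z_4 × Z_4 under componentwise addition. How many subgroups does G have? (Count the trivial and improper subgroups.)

15

|G| = 16, so by Lagrange every subgroup order divides 16. Divisors: 1, 2, 4, 8, 16.
Subgroups by order — order 1: 1; order 2: 3; order 4: 7; order 8: 3; order 16: 1.
Total: 1 + 3 + 7 + 3 + 1 = 15.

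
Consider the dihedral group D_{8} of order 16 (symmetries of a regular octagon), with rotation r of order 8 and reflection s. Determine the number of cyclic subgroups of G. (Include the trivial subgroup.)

Each element a generates a cyclic subgroup ⟨a⟩; distinct elements may generate the same one (a cyclic group of order d has φ(d) generators).
Cyclic subgroups by order — order 1: 1; order 2: 9; order 4: 1; order 8: 1.
Total: 12.

12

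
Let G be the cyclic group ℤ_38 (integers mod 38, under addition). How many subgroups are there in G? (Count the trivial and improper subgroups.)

Subgroups of the cyclic group ℤ_38 correspond bijectively to divisors of 38.
Divisors of 38: 1, 2, 19, 38.
So ℤ_38 has 4 subgroups.

4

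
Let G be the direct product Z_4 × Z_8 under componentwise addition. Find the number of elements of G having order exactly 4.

12

An element (a,b) has order lcm(ord(a), ord(b)); count pairs with lcm equal to 4.
Enumerating gives 12 such elements.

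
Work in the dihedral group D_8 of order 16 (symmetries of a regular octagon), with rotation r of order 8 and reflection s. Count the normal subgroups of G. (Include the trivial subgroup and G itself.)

G has 19 subgroups. Checking conjugation-invariance by order — order 1: 1/1 normal; order 2: 1/9 normal; order 4: 1/5 normal; order 8: 3/3 normal; order 16: 1/1 normal.
Total normal subgroups: 7.

7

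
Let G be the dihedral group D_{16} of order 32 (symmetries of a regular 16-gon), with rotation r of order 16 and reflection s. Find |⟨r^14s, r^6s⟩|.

4

|⟨r^14s⟩| = 2 and |⟨r^6s⟩| = 2, so |H| is a multiple of lcm(2, 2) = 2 and divides |G| = 32.
Closing under the operation: H = {e, r^8, r^6s, r^14s}, so |H| = 4.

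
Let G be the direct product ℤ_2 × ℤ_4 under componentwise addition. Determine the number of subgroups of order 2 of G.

|G| = 8 and 2 | 8, so subgroups of order 2 are possible by Lagrange.
The subgroups of order 2 are: {(0,0), (0,2)}; {(0,0), (1,0)}; {(0,0), (1,2)}.
So G has 3 subgroups of order 2.

3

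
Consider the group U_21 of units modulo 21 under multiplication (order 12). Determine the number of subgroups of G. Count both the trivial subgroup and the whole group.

10

|G| = 12, so by Lagrange every subgroup order divides 12. Divisors: 1, 2, 3, 4, 6, 12.
Subgroups by order — order 1: 1; order 2: 3; order 3: 1; order 4: 1; order 6: 3; order 12: 1.
Total: 1 + 3 + 1 + 1 + 3 + 1 = 10.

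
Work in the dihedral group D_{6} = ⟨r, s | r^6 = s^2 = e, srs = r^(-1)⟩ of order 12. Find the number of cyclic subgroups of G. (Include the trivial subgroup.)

10

A cyclic subgroup of order d is generated by each of its φ(d) elements of order d, so the cyclic subgroups of order d number (#elements of order d)/φ(d).
Cyclic subgroups by order — order 1: 1; order 2: 7; order 3: 1; order 6: 1.
Total: 10.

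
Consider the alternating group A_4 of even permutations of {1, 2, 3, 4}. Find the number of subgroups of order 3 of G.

4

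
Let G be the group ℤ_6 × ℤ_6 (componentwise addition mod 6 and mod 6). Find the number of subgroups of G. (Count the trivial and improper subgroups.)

|G| = 36, so by Lagrange every subgroup order divides 36. Divisors: 1, 2, 3, 4, 6, 9, 12, 18, 36.
Subgroups by order — order 1: 1; order 2: 3; order 3: 4; order 4: 1; order 6: 12; order 9: 1; order 12: 4; order 18: 3; order 36: 1.
Total: 1 + 3 + 4 + 1 + 12 + 1 + 4 + 3 + 1 = 30.

30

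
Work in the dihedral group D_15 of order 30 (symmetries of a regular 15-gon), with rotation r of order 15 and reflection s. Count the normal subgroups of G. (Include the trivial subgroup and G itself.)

5

G has 28 subgroups. Checking conjugation-invariance by order — order 1: 1/1 normal; order 2: 0/15 normal; order 3: 1/1 normal; order 5: 1/1 normal; order 6: 0/5 normal; order 10: 0/3 normal; order 15: 1/1 normal; order 30: 1/1 normal.
Total normal subgroups: 5.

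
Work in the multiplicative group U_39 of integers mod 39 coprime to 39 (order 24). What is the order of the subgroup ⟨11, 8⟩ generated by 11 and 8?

|⟨11⟩| = 12 and |⟨8⟩| = 4, so |H| is a multiple of lcm(12, 4) = 12 and divides |G| = 24.
Closing under the operation: H = {1, 2, 4, 5, 8, 10, 11, 16, 20, 22, 25, 32}, so |H| = 12.

12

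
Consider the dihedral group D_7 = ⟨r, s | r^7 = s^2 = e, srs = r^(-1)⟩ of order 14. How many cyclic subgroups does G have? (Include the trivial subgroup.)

9

Each element a generates a cyclic subgroup ⟨a⟩; distinct elements may generate the same one (a cyclic group of order d has φ(d) generators).
Cyclic subgroups by order — order 1: 1; order 2: 7; order 7: 1.
Total: 9.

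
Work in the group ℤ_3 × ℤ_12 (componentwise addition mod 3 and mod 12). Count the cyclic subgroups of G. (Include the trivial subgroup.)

15

A cyclic subgroup of order d is generated by each of its φ(d) elements of order d, so the cyclic subgroups of order d number (#elements of order d)/φ(d).
Cyclic subgroups by order — order 1: 1; order 2: 1; order 3: 4; order 4: 1; order 6: 4; order 12: 4.
Total: 15.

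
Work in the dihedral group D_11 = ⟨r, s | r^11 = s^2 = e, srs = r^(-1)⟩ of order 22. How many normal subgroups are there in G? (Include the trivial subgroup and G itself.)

G has 14 subgroups. Checking conjugation-invariance by order — order 1: 1/1 normal; order 2: 0/11 normal; order 11: 1/1 normal; order 22: 1/1 normal.
Total normal subgroups: 3.

3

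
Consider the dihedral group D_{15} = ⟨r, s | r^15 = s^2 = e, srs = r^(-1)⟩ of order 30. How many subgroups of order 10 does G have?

3

|G| = 30 and 10 | 30, so subgroups of order 10 are possible by Lagrange.
The subgroups of order 10 are: {e, r^3, r^6, r^9, r^12, rs, r^4s, r^7s, r^10s, r^13s}; {e, r^3, r^6, r^9, r^12, r^2s, r^5s, r^8s, r^11s, r^14s}; {e, r^3, r^6, r^9, r^12, s, r^3s, r^6s, r^9s, r^12s}.
So G has 3 subgroups of order 10.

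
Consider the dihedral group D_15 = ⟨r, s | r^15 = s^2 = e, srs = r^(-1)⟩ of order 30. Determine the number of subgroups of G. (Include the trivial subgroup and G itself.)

|G| = 30, so by Lagrange every subgroup order divides 30. Divisors: 1, 2, 3, 5, 6, 10, 15, 30.
Subgroups by order — order 1: 1; order 2: 15; order 3: 1; order 5: 1; order 6: 5; order 10: 3; order 15: 1; order 30: 1.
Total: 1 + 15 + 1 + 1 + 5 + 3 + 1 + 1 = 28.

28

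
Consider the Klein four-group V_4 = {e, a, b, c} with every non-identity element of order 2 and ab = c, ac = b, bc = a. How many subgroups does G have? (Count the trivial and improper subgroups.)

5

|G| = 4, so by Lagrange every subgroup order divides 4. Divisors: 1, 2, 4.
Subgroups by order — order 1: 1; order 2: 3; order 4: 1.
Total: 1 + 3 + 1 = 5.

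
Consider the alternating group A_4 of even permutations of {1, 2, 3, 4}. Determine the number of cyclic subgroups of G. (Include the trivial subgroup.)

8

Group the elements of G by the cyclic subgroup they generate; each cyclic subgroup of order d accounts for φ(d) elements.
Cyclic subgroups by order — order 1: 1; order 2: 3; order 3: 4.
Total: 8.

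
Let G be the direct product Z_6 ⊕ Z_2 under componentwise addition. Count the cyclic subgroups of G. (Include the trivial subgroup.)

8

Group the elements of G by the cyclic subgroup they generate; each cyclic subgroup of order d accounts for φ(d) elements.
Cyclic subgroups by order — order 1: 1; order 2: 3; order 3: 1; order 6: 3.
Total: 8.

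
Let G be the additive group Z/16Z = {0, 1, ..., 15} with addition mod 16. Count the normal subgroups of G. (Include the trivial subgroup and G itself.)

5

G is abelian, so every subgroup is normal.
G has 5 subgroups in total, hence 5 normal subgroups.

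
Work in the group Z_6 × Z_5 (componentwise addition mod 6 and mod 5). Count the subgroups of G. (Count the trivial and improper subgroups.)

8

|G| = 30, so by Lagrange every subgroup order divides 30. Divisors: 1, 2, 3, 5, 6, 10, 15, 30.
Subgroups by order — order 1: 1; order 2: 1; order 3: 1; order 5: 1; order 6: 1; order 10: 1; order 15: 1; order 30: 1.
Total: 1 + 1 + 1 + 1 + 1 + 1 + 1 + 1 = 8.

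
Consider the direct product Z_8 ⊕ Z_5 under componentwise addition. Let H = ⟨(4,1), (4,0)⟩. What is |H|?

|⟨(4,1)⟩| = 10 and |⟨(4,0)⟩| = 2, so |H| is a multiple of lcm(10, 2) = 10 and divides |G| = 40.
Closing under the operation: H = {(0,0), (0,1), (0,2), (0,3), (0,4), (4,0), (4,1), (4,2), (4,3), (4,4)}, so |H| = 10.

10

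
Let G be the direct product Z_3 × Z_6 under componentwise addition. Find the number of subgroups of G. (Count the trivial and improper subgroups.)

|G| = 18, so by Lagrange every subgroup order divides 18. Divisors: 1, 2, 3, 6, 9, 18.
Subgroups by order — order 1: 1; order 2: 1; order 3: 4; order 6: 4; order 9: 1; order 18: 1.
Total: 1 + 1 + 4 + 4 + 1 + 1 = 12.

12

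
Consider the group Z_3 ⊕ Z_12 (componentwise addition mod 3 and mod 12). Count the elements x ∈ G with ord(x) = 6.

8

An element (a,b) has order lcm(ord(a), ord(b)); count pairs with lcm equal to 6.
Enumerating gives 8 such elements.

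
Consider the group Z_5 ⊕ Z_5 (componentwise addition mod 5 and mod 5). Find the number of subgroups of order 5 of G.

6

|G| = 25 and 5 | 25, so subgroups of order 5 are possible by Lagrange.
The subgroups of order 5 are: {(0,0), (0,1), (0,2), (0,3), (0,4)}; {(0,0), (1,0), (2,0), (3,0), (4,0)}; {(0,0), (1,1), (2,2), (3,3), (4,4)}; {(0,0), (1,2), (2,4), (3,1), (4,3)}; … (6 in all).
So G has 6 subgroups of order 5.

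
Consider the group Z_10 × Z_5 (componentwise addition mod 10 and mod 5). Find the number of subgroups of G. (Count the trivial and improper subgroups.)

16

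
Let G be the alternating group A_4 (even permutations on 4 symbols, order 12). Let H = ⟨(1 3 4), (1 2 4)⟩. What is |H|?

12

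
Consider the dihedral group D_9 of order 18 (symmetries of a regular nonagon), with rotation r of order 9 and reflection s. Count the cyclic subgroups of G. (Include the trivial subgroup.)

12

A cyclic subgroup of order d is generated by each of its φ(d) elements of order d, so the cyclic subgroups of order d number (#elements of order d)/φ(d).
Cyclic subgroups by order — order 1: 1; order 2: 9; order 3: 1; order 9: 1.
Total: 12.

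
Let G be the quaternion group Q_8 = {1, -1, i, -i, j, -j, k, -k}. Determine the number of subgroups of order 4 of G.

|G| = 8 and 4 | 8, so subgroups of order 4 are possible by Lagrange.
The subgroups of order 4 are: {1, -1, i, -i}; {1, -1, j, -j}; {1, -1, k, -k}.
So G has 3 subgroups of order 4.

3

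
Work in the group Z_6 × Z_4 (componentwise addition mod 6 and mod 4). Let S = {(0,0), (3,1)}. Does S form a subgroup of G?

No

(3,1) ∈ S but its inverse (3,3) ∉ S, so S is not a subgroup.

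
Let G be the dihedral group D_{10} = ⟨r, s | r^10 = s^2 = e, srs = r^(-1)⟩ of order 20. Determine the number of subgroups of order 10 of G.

|G| = 20 and 10 | 20, so subgroups of order 10 are possible by Lagrange.
The subgroups of order 10 are: {e, r, r^2, r^3, r^4, r^5, r^6, r^7, r^8, r^9}; {e, r^2, r^4, r^6, r^8, s, r^2s, r^4s, r^6s, r^8s}; {e, r^2, r^4, r^6, r^8, rs, r^3s, r^5s, r^7s, r^9s}.
So G has 3 subgroups of order 10.

3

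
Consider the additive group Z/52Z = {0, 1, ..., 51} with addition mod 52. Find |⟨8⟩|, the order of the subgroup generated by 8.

13

In Z/52Z, the order of an element a is n/gcd(a, n).
gcd(8, 52) = 4, so |⟨8⟩| = 52/4 = 13.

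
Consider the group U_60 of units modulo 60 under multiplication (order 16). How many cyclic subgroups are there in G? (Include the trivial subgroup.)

12

A cyclic subgroup of order d is generated by each of its φ(d) elements of order d, so the cyclic subgroups of order d number (#elements of order d)/φ(d).
Cyclic subgroups by order — order 1: 1; order 2: 7; order 4: 4.
Total: 12.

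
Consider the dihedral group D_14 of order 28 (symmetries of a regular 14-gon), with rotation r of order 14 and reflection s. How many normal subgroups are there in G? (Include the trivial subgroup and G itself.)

7

G has 28 subgroups. Checking conjugation-invariance by order — order 1: 1/1 normal; order 2: 1/15 normal; order 4: 0/7 normal; order 7: 1/1 normal; order 14: 3/3 normal; order 28: 1/1 normal.
Total normal subgroups: 7.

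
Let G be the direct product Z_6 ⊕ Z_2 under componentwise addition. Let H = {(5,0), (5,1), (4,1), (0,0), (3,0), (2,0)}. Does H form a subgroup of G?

No

(5,0) ∈ H but its inverse (1,0) ∉ H, so H is not a subgroup.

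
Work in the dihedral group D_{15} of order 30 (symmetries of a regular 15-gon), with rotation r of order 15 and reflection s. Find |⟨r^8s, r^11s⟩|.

|⟨r^8s⟩| = 2 and |⟨r^11s⟩| = 2, so |H| is a multiple of lcm(2, 2) = 2 and divides |G| = 30.
Closing under the operation: H = {e, r^3, r^6, r^9, r^12, r^2s, r^5s, r^8s, r^11s, r^14s}, so |H| = 10.

10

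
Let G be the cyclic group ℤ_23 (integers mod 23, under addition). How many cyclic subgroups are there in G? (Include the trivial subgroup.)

A cyclic subgroup of order d is generated by each of its φ(d) elements of order d, so the cyclic subgroups of order d number (#elements of order d)/φ(d).
Cyclic subgroups by order — order 1: 1; order 23: 1.
Total: 2.

2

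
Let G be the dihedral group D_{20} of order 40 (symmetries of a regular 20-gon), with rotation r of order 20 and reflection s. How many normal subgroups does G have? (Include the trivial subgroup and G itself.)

9

G has 48 subgroups. Checking conjugation-invariance by order — order 1: 1/1 normal; order 2: 1/21 normal; order 4: 1/11 normal; order 5: 1/1 normal; order 8: 0/5 normal; order 10: 1/5 normal; order 20: 3/3 normal; order 40: 1/1 normal.
Total normal subgroups: 9.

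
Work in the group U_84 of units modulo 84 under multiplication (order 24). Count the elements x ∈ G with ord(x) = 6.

Enumerating element orders in G gives 14 elements of order 6.

14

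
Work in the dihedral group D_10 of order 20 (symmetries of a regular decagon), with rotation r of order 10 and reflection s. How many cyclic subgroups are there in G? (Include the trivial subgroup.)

A cyclic subgroup of order d is generated by each of its φ(d) elements of order d, so the cyclic subgroups of order d number (#elements of order d)/φ(d).
Cyclic subgroups by order — order 1: 1; order 2: 11; order 5: 1; order 10: 1.
Total: 14.

14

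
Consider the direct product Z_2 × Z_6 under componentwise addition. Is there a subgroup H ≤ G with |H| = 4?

4 | 12. A subgroup of order 4 is {(0,0), (0,3), (1,0), (1,3)}.

Yes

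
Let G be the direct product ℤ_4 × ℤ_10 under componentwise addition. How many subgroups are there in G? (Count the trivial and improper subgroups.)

16

|G| = 40, so by Lagrange every subgroup order divides 40. Divisors: 1, 2, 4, 5, 8, 10, 20, 40.
Subgroups by order — order 1: 1; order 2: 3; order 4: 3; order 5: 1; order 8: 1; order 10: 3; order 20: 3; order 40: 1.
Total: 1 + 3 + 3 + 1 + 1 + 3 + 3 + 1 = 16.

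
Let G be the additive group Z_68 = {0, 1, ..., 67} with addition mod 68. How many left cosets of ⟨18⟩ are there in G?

2

|⟨18⟩| = 34 and |G| = 68.
By Lagrange, [G : H] = |G|/|H| = 68/34 = 2.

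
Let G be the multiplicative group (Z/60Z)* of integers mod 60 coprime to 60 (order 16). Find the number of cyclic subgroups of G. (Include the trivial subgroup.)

Group the elements of G by the cyclic subgroup they generate; each cyclic subgroup of order d accounts for φ(d) elements.
Cyclic subgroups by order — order 1: 1; order 2: 7; order 4: 4.
Total: 12.

12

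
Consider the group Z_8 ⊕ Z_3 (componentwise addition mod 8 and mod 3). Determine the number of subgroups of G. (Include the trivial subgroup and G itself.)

|G| = 24, so by Lagrange every subgroup order divides 24. Divisors: 1, 2, 3, 4, 6, 8, 12, 24.
Subgroups by order — order 1: 1; order 2: 1; order 3: 1; order 4: 1; order 6: 1; order 8: 1; order 12: 1; order 24: 1.
Total: 1 + 1 + 1 + 1 + 1 + 1 + 1 + 1 = 8.

8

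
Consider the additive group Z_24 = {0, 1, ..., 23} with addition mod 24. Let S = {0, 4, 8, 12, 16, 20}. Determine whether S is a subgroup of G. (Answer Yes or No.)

|S| = 6 divides |G| = 24, consistent with Lagrange.
S contains the identity, every element's inverse is in S, and S is closed under +: it is a subgroup.
In fact S = ⟨4⟩.

Yes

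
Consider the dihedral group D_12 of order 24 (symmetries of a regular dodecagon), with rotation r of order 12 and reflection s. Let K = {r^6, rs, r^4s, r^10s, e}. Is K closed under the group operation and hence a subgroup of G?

|K| = 5 does not divide |G| = 24, so by Lagrange K is not a subgroup.

No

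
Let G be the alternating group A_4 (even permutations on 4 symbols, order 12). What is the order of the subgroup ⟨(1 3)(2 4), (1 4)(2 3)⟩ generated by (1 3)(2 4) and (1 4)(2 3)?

|⟨(1 3)(2 4)⟩| = 2 and |⟨(1 4)(2 3)⟩| = 2, so |H| is a multiple of lcm(2, 2) = 2 and divides |G| = 12.
Closing under the operation: H = {e, (1 2)(3 4), (1 3)(2 4), (1 4)(2 3)}, so |H| = 4.

4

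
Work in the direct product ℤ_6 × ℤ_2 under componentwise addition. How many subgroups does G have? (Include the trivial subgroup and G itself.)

10

|G| = 12, so by Lagrange every subgroup order divides 12. Divisors: 1, 2, 3, 4, 6, 12.
Subgroups by order — order 1: 1; order 2: 3; order 3: 1; order 4: 1; order 6: 3; order 12: 1.
Total: 1 + 3 + 1 + 1 + 3 + 1 = 10.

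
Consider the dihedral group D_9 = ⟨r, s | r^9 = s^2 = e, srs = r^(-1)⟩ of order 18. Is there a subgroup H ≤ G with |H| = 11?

11 does not divide |G| = 18, so by Lagrange no subgroup of order 11 exists.

No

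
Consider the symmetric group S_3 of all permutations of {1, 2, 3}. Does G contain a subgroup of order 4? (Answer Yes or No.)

No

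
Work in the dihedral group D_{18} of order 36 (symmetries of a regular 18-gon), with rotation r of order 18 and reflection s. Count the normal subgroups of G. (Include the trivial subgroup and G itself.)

G has 45 subgroups. Checking conjugation-invariance by order — order 1: 1/1 normal; order 2: 1/19 normal; order 3: 1/1 normal; order 4: 0/9 normal; order 6: 1/7 normal; order 9: 1/1 normal; order 12: 0/3 normal; order 18: 3/3 normal; order 36: 1/1 normal.
Total normal subgroups: 9.

9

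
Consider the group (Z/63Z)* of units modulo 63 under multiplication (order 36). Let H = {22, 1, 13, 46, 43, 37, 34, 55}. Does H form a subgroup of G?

|H| = 8 does not divide |G| = 36, so by Lagrange H is not a subgroup.

No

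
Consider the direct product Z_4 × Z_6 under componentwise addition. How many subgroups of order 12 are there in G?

3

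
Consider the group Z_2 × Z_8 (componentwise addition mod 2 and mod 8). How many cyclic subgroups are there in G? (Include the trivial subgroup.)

A cyclic subgroup of order d is generated by each of its φ(d) elements of order d, so the cyclic subgroups of order d number (#elements of order d)/φ(d).
Cyclic subgroups by order — order 1: 1; order 2: 3; order 4: 2; order 8: 2.
Total: 8.

8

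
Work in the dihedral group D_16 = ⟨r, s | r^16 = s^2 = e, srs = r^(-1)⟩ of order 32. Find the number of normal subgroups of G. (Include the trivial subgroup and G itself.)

8

G has 36 subgroups. Checking conjugation-invariance by order — order 1: 1/1 normal; order 2: 1/17 normal; order 4: 1/9 normal; order 8: 1/5 normal; order 16: 3/3 normal; order 32: 1/1 normal.
Total normal subgroups: 8.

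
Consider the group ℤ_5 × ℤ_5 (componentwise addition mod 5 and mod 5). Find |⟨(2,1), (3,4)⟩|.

|⟨(2,1)⟩| = 5 and |⟨(3,4)⟩| = 5, so |H| is a multiple of lcm(5, 5) = 5 and divides |G| = 25.
Closing under the operation: H = {(0,0), (1,3), (2,1), (3,4), (4,2)}, so |H| = 5.

5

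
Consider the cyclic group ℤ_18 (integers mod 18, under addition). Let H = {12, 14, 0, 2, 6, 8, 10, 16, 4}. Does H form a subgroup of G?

|H| = 9 divides |G| = 18, consistent with Lagrange.
H contains the identity, every element's inverse is in H, and H is closed under +: it is a subgroup.
In fact H = ⟨2⟩.

Yes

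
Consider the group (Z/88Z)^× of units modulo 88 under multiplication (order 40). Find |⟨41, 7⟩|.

20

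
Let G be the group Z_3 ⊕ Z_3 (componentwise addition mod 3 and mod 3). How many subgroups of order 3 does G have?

|G| = 9 and 3 | 9, so subgroups of order 3 are possible by Lagrange.
The subgroups of order 3 are: {(0,0), (0,1), (0,2)}; {(0,0), (1,0), (2,0)}; {(0,0), (1,1), (2,2)}; {(0,0), (1,2), (2,1)}.
So G has 4 subgroups of order 3.

4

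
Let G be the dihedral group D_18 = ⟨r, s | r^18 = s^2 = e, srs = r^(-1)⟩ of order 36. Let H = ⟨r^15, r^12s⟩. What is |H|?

|⟨r^15⟩| = 6 and |⟨r^12s⟩| = 2, so |H| is a multiple of lcm(6, 2) = 6 and divides |G| = 36.
Closing under the operation: H = {e, r^3, r^6, r^9, r^12, r^15, s, r^3s, r^6s, r^9s, r^12s, r^15s}, so |H| = 12.

12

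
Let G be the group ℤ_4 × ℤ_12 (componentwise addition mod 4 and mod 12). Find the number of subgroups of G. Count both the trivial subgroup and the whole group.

30

|G| = 48, so by Lagrange every subgroup order divides 48. Divisors: 1, 2, 3, 4, 6, 8, 12, 16, 24, 48.
Subgroups by order — order 1: 1; order 2: 3; order 3: 1; order 4: 7; order 6: 3; order 8: 3; order 12: 7; order 16: 1; order 24: 3; order 48: 1.
Total: 1 + 3 + 1 + 7 + 3 + 3 + 7 + 1 + 3 + 1 = 30.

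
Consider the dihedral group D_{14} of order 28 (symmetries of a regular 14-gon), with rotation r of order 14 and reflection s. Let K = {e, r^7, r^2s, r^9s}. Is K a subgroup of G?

|K| = 4 divides |G| = 28, consistent with Lagrange.
K contains the identity, every element's inverse is in K, and K is closed under ·: it is a subgroup.

Yes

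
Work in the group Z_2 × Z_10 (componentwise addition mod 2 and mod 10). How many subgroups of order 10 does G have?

|G| = 20 and 10 | 20, so subgroups of order 10 are possible by Lagrange.
The subgroups of order 10 are: {(0,0), (0,1), (0,2), (0,3), (0,4), (0,5), (0,6), (0,7), (0,8), (0,9)}; {(0,0), (0,2), (0,4), (0,6), (0,8), (1,0), (1,2), (1,4), (1,6), (1,8)}; {(0,0), (0,2), (0,4), (0,6), (0,8), (1,1), (1,3), (1,5), (1,7), (1,9)}.
So G has 3 subgroups of order 10.

3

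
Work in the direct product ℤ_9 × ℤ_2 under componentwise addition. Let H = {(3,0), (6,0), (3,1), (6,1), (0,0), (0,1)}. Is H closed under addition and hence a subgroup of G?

Yes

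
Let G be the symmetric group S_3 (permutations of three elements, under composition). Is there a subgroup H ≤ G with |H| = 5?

No

5 does not divide |G| = 6, so by Lagrange no subgroup of order 5 exists.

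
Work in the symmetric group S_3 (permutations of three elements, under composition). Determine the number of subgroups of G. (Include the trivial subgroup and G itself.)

|G| = 6, so by Lagrange every subgroup order divides 6. Divisors: 1, 2, 3, 6.
Subgroups by order — order 1: 1; order 2: 3; order 3: 1; order 6: 1.
Total: 1 + 3 + 1 + 1 = 6.

6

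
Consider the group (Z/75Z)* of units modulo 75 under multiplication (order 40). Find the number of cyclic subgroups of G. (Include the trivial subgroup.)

12

A cyclic subgroup of order d is generated by each of its φ(d) elements of order d, so the cyclic subgroups of order d number (#elements of order d)/φ(d).
Cyclic subgroups by order — order 1: 1; order 2: 3; order 4: 2; order 5: 1; order 10: 3; order 20: 2.
Total: 12.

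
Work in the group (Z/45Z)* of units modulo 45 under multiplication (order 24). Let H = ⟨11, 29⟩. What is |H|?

|⟨11⟩| = 6 and |⟨29⟩| = 6, so |H| is a multiple of lcm(6, 6) = 6 and divides |G| = 24.
Closing under the operation: H = {1, 4, 11, 14, 16, 19, 26, 29, 31, 34, 41, 44}, so |H| = 12.

12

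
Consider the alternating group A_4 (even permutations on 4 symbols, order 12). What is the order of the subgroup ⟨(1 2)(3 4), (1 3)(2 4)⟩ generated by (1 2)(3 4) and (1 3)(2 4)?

|⟨(1 2)(3 4)⟩| = 2 and |⟨(1 3)(2 4)⟩| = 2, so |H| is a multiple of lcm(2, 2) = 2 and divides |G| = 12.
Closing under the operation: H = {e, (1 2)(3 4), (1 3)(2 4), (1 4)(2 3)}, so |H| = 4.

4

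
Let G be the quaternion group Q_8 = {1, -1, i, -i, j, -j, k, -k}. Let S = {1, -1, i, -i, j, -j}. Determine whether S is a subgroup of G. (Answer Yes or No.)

No

|S| = 6 does not divide |G| = 8, so by Lagrange S is not a subgroup.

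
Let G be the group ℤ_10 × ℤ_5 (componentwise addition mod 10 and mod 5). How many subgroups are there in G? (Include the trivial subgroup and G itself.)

16

|G| = 50, so by Lagrange every subgroup order divides 50. Divisors: 1, 2, 5, 10, 25, 50.
Subgroups by order — order 1: 1; order 2: 1; order 5: 6; order 10: 6; order 25: 1; order 50: 1.
Total: 1 + 1 + 6 + 6 + 1 + 1 = 16.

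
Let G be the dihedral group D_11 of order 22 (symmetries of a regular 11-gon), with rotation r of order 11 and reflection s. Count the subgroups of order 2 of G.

11

|G| = 22 and 2 | 22, so subgroups of order 2 are possible by Lagrange.
The subgroups of order 2 are: {e, r^10s}; {e, r^2s}; {e, r^3s}; {e, r^4s}; … (11 in all).
So G has 11 subgroups of order 2.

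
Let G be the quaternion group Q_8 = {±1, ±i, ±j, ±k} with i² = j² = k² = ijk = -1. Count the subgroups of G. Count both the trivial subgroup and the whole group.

|G| = 8, so by Lagrange every subgroup order divides 8. Divisors: 1, 2, 4, 8.
Subgroups by order — order 1: 1; order 2: 1; order 4: 3; order 8: 1.
Total: 1 + 1 + 3 + 1 = 6.

6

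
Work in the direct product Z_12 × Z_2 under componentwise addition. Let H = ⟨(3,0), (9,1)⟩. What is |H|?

8

|⟨(3,0)⟩| = 4 and |⟨(9,1)⟩| = 4, so |H| is a multiple of lcm(4, 4) = 4 and divides |G| = 24.
Closing under the operation: H = {(0,0), (0,1), (3,0), (3,1), (6,0), (6,1), (9,0), (9,1)}, so |H| = 8.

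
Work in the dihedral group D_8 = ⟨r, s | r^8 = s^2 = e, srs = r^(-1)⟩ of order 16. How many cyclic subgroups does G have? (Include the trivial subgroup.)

12

Group the elements of G by the cyclic subgroup they generate; each cyclic subgroup of order d accounts for φ(d) elements.
Cyclic subgroups by order — order 1: 1; order 2: 9; order 4: 1; order 8: 1.
Total: 12.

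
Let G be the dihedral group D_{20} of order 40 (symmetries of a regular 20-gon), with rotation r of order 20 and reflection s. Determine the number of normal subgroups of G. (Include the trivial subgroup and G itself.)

G has 48 subgroups. Checking conjugation-invariance by order — order 1: 1/1 normal; order 2: 1/21 normal; order 4: 1/11 normal; order 5: 1/1 normal; order 8: 0/5 normal; order 10: 1/5 normal; order 20: 3/3 normal; order 40: 1/1 normal.
Total normal subgroups: 9.

9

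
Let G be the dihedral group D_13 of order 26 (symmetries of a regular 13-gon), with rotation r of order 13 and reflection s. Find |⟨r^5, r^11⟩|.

|⟨r^5⟩| = 13 and |⟨r^11⟩| = 13, so |H| is a multiple of lcm(13, 13) = 13 and divides |G| = 26.
Closing under the operation: H = {e, r, r^2, r^3, r^4, r^5, r^6, r^7, r^8, r^9, r^10, r^11, r^12}, so |H| = 13.

13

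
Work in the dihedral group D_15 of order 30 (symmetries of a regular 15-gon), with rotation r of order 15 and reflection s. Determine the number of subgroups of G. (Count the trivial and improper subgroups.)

28

|G| = 30, so by Lagrange every subgroup order divides 30. Divisors: 1, 2, 3, 5, 6, 10, 15, 30.
Subgroups by order — order 1: 1; order 2: 15; order 3: 1; order 5: 1; order 6: 5; order 10: 3; order 15: 1; order 30: 1.
Total: 1 + 15 + 1 + 1 + 5 + 3 + 1 + 1 = 28.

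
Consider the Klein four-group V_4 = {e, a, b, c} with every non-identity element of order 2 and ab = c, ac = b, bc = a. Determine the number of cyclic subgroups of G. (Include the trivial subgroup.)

A cyclic subgroup of order d is generated by each of its φ(d) elements of order d, so the cyclic subgroups of order d number (#elements of order d)/φ(d).
Cyclic subgroups by order — order 1: 1; order 2: 3.
Total: 4.

4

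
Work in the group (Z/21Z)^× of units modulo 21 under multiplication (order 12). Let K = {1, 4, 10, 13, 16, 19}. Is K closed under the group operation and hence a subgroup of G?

Yes

|K| = 6 divides |G| = 12, consistent with Lagrange.
K contains the identity, every element's inverse is in K, and K is closed under ·: it is a subgroup.
In fact K = ⟨19⟩.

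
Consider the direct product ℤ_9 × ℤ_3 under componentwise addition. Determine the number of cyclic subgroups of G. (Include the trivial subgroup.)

Group the elements of G by the cyclic subgroup they generate; each cyclic subgroup of order d accounts for φ(d) elements.
Cyclic subgroups by order — order 1: 1; order 3: 4; order 9: 3.
Total: 8.

8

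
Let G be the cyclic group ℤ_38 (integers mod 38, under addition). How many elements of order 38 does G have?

18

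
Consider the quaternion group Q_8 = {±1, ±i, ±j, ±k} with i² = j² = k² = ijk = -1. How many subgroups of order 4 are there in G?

3

|G| = 8 and 4 | 8, so subgroups of order 4 are possible by Lagrange.
The subgroups of order 4 are: {1, -1, i, -i}; {1, -1, j, -j}; {1, -1, k, -k}.
So G has 3 subgroups of order 4.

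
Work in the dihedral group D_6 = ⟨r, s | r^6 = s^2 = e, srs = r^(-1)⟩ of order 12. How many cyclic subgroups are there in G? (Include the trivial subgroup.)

10

Group the elements of G by the cyclic subgroup they generate; each cyclic subgroup of order d accounts for φ(d) elements.
Cyclic subgroups by order — order 1: 1; order 2: 7; order 3: 1; order 6: 1.
Total: 10.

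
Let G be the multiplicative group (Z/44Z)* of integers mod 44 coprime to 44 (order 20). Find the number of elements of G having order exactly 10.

Enumerating element orders in G gives 12 elements of order 10.

12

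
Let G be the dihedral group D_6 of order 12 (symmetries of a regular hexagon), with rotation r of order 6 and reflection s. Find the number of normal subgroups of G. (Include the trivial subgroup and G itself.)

G has 16 subgroups. Checking conjugation-invariance by order — order 1: 1/1 normal; order 2: 1/7 normal; order 3: 1/1 normal; order 4: 0/3 normal; order 6: 3/3 normal; order 12: 1/1 normal.
Total normal subgroups: 7.

7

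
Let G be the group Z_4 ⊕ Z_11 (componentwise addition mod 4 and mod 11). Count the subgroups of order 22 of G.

1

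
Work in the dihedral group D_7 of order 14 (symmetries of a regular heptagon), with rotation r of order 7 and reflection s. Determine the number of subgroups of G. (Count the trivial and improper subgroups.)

|G| = 14, so by Lagrange every subgroup order divides 14. Divisors: 1, 2, 7, 14.
Subgroups by order — order 1: 1; order 2: 7; order 7: 1; order 14: 1.
Total: 1 + 7 + 1 + 1 = 10.

10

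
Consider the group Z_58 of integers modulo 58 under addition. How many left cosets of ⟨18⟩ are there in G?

|⟨18⟩| = 29 and |G| = 58.
By Lagrange, [G : H] = |G|/|H| = 58/29 = 2.

2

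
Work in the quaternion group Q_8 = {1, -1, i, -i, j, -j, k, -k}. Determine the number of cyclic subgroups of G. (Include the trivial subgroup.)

Each element a generates a cyclic subgroup ⟨a⟩; distinct elements may generate the same one (a cyclic group of order d has φ(d) generators).
Cyclic subgroups by order — order 1: 1; order 2: 1; order 4: 3.
Total: 5.

5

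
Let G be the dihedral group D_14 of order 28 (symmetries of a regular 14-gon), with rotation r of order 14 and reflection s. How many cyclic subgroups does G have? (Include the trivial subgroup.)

18

Each element a generates a cyclic subgroup ⟨a⟩; distinct elements may generate the same one (a cyclic group of order d has φ(d) generators).
Cyclic subgroups by order — order 1: 1; order 2: 15; order 7: 1; order 14: 1.
Total: 18.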